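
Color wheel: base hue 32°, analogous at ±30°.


Base hue: 32°
Left analog: (32 - 30) mod 360 = 2°
Right analog: (32 + 30) mod 360 = 62°
Analogous hues = 2° and 62°


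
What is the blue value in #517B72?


Color: #517B72
R = 51 = 81
G = 7B = 123
B = 72 = 114
Blue = 114


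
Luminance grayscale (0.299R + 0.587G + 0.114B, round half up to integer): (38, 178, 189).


Gray = 0.299×R + 0.587×G + 0.114×B
Gray = 0.299×38 + 0.587×178 + 0.114×189
Gray = 11.362 + 104.486 + 21.546
Gray = 137.394 → round half up → 137
Gray = 137


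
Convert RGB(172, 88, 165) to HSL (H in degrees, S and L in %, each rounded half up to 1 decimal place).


Normalize: R'=172/255≈0.6745, G'=88/255≈0.3451, B'=165/255≈0.6471
Max=172/255, Min=88/255, Δ=Max-Min=84/255
L = (Max+Min)/2 = (172+88)/510 = 260/510 = 0.50980… → L = 51.0%
L > 0.5 → S = Δ/(2-Max-Min) = 84/(510-172-88) = 84/250 = 0.336 → S = 33.6%
(the 1/255 factors cancel in S and H, so raw channel differences can be used)
Max is R' → H = 60 × (((G-B)/Δ) mod 6) = 60 × (((88-165)/84) mod 6)
  (-77)/84 = -0.9166…; negative, so add 6 → 5.0833…
  H = 60 × 5.0833… = 305° → H = 305.0°
= HSL(305.0°, 33.6%, 51.0%)


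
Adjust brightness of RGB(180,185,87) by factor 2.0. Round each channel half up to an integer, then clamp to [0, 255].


Multiply each channel by 2.0, round half up, clamp to [0, 255]
R: 180×2.0 = 360 → clamp → 255
G: 185×2.0 = 370 → clamp → 255
B: 87×2.0 = 174
= RGB(255, 255, 174)


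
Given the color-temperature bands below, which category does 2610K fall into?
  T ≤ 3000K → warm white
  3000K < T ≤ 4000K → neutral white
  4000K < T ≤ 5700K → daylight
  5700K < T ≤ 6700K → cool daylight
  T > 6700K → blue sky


Temperature: 2610K
2610K ≤ 3000K → warm white
Classification: warm white


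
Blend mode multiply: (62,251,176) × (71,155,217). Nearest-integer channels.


Multiply: C = A×B/255, rounded to nearest integer
R: 62×71/255 = 4402/255 ≈ 17.263 → 17
G: 251×155/255 = 38905/255 ≈ 152.569 → 153
B: 176×217/255 = 38192/255 ≈ 149.773 → 150
= RGB(17, 153, 150)


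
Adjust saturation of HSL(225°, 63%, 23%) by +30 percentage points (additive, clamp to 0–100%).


Original S = 63%
Adjustment = +30 percentage points
New S = 63 + (30) = 93
Clamp to [0, 100] → 93
= HSL(225°, 93%, 23%)


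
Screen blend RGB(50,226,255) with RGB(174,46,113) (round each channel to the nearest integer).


Screen: C = 255 - (255-A)×(255-B)/255, rounded to nearest integer
R: 255 - (255-50)×(255-174)/255 = 255 - 16605/255 ≈ 255 - 65.118 = 189.882 → 190
G: 255 - (255-226)×(255-46)/255 = 255 - 6061/255 ≈ 255 - 23.769 = 231.231 → 231
B: 255 - (255-255)×(255-113)/255 = 255 - 0/255 ≈ 255 - 0.000 = 255.000 → 255
= RGB(190, 231, 255)


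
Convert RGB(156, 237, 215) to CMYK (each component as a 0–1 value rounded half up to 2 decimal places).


R'=156/255≈0.6118, G'=237/255≈0.9294, B'=215/255≈0.8431
K = 1 - max(R',G',B') = 1 - 237/255 = 18/255 = 0.07058… → 0.07
(1-R'-K)/(1-K) simplifies to (max-R)/max with max = 237:
C = (237-156)/237 = 81/237 = 0.34177… → 0.34
M = (237-237)/237 = 0/237 = 0 → 0.00
Y = (237-215)/237 = 22/237 = 0.09282… → 0.09
= CMYK(0.34, 0.00, 0.09, 0.07)


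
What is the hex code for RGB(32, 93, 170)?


R = 32 → 20 (hex)
G = 93 → 5D (hex)
B = 170 → AA (hex)
Hex = #205DAA


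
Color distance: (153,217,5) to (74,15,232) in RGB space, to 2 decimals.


d = √[(R₁-R₂)² + (G₁-G₂)² + (B₁-B₂)²]
d = √[(153-74)² + (217-15)² + (5-232)²]
d = √[6241 + 40804 + 51529]
d = √98574
d ≈ 313.96


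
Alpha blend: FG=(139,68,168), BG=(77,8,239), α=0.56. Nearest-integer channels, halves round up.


C = α×F + (1-α)×B, with 1-α = 0.44
R: 0.56×139 + 0.44×77 = 77.84 + 33.88 = 111.72 → 112
G: 0.56×68 + 0.44×8 = 38.08 + 3.52 = 41.60 → 42
B: 0.56×168 + 0.44×239 = 94.08 + 105.16 = 199.24 → 199
= RGB(112, 42, 199)


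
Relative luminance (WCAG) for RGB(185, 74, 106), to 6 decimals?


Linearize each channel (sRGB transfer function): c = v/255; c_lin = c/12.92 if c ≤ 0.04045, else ((c+0.055)/1.055)^2.4
  R: 185/255 ≈ 0.725490 > 0.04045 → ((0.725490+0.055)/1.055)^2.4 ≈ 0.485150
  G: 74/255 ≈ 0.290196 > 0.04045 → ((0.290196+0.055)/1.055)^2.4 ≈ 0.068478
  B: 106/255 ≈ 0.415686 > 0.04045 → ((0.415686+0.055)/1.055)^2.4 ≈ 0.144128
R_lin = 0.485150, G_lin = 0.068478, B_lin = 0.144128
L = 0.2126×R + 0.7152×G + 0.0722×B
L = 0.2126×0.485150 + 0.7152×0.068478 + 0.0722×0.144128
L ≈ 0.162525


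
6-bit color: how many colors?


Colors = 2^bits = 2^6
= 64 colors


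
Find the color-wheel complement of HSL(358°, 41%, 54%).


Complement = opposite side of color wheel = hue + 180°
H' = (358 + 180) mod 360 = 178°
S and L unchanged.
= HSL(178°, 41%, 54%)


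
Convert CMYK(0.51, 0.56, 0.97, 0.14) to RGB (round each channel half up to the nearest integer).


R = 255 × (1-C) × (1-K) = 255 × 0.49 × 0.86 = 107.457 → 107
G = 255 × (1-M) × (1-K) = 255 × 0.44 × 0.86 = 96.492 → 96
B = 255 × (1-Y) × (1-K) = 255 × 0.03 × 0.86 = 6.579 → 7
= RGB(107, 96, 7)


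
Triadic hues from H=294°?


Triadic: equally spaced at 120° intervals
H1 = 294°
H2 = (294 + 120) mod 360 = 54°
H3 = (294 + 240) mod 360 = 174°
Triadic = 294°, 54°, 174°


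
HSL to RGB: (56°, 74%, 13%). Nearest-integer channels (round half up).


H=56°, S=0.74, L=0.13
C = (1-|2L-1|)×S = (1-|-0.74|)×0.74 = 0.1924
H' = H/60 = 56/60 ≈ 0.9333; X = C×(1-|H' mod 2 - 1|) ≈ 0.1796
m = L - C/2 = 0.13 - 0.0962 = 0.0338
Sector ⌊H'⌋ = 0 → (R',G',B') = (0.1924, ≈0.1796, 0.0)
RGB = ((R'+m)×255, (G'+m)×255, (B'+m)×255) = (57.681, 54.4102, 8.619)
Round half up → RGB(58, 54, 9)


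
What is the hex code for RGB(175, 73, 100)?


R = 175 → AF (hex)
G = 73 → 49 (hex)
B = 100 → 64 (hex)
Hex = #AF4964


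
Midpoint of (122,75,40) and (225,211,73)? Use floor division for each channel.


Midpoint: each channel = ⌊(C₁+C₂)/2⌋
R: ⌊(122+225)/2⌋ = 173
G: ⌊(75+211)/2⌋ = 143
B: ⌊(40+73)/2⌋ = 56
= RGB(173, 143, 56)


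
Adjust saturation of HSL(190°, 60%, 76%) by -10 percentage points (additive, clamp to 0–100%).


Original S = 60%
Adjustment = -10 percentage points
New S = 60 + (-10) = 50
Clamp to [0, 100] → 50
= HSL(190°, 50%, 76%)


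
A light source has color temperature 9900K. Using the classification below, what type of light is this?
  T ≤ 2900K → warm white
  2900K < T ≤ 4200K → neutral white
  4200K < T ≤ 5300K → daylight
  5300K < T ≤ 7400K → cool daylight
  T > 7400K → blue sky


Temperature: 9900K
9900K > 7400K → blue sky
Classification: blue sky


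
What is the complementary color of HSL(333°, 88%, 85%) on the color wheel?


Complement = opposite side of color wheel = hue + 180°
H' = (333 + 180) mod 360 = 153°
S and L unchanged.
= HSL(153°, 88%, 85%)


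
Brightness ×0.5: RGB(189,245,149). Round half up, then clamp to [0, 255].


Multiply each channel by 0.5, round half up, clamp to [0, 255]
R: 189×0.5 = 94.5 → round → 95
G: 245×0.5 = 122.5 → round → 123
B: 149×0.5 = 74.5 → round → 75
= RGB(95, 123, 75)


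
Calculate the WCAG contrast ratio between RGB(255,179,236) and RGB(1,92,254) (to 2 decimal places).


Linearize each sRGB channel c=v/255: c/12.92 if c ≤ 0.04045 else ((c+0.055)/1.055)^2.4
L = 0.2126×R_lin + 0.7152×G_lin + 0.0722×B_lin
Color 1 (255,179,236):
  R=255: 255/255≈1.0000 > 0.04045 → ((1.0000+0.055)/1.055)^2.4 ≈ 1.00000
  G=179: 179/255≈0.7020 > 0.04045 → ((0.7020+0.055)/1.055)^2.4 ≈ 0.45079
  B=236: 236/255≈0.9255 > 0.04045 → ((0.9255+0.055)/1.055)^2.4 ≈ 0.83880
  L1 = 0.2126×1.00000 + 0.7152×0.45079 + 0.0722×0.83880 ≈ 0.59556
Color 2 (1,92,254):
  R=1: 1/255≈0.0039 ≤ 0.04045 → 0.0039/12.92 ≈ 0.00030
  G=92: 92/255≈0.3608 > 0.04045 → ((0.3608+0.055)/1.055)^2.4 ≈ 0.10702
  B=254: 254/255≈0.9961 > 0.04045 → ((0.9961+0.055)/1.055)^2.4 ≈ 0.99110
  L2 = 0.2126×0.00030 + 0.7152×0.10702 + 0.0722×0.99110 ≈ 0.14817
Lighter = 0.59556, Darker = 0.14817
Ratio = (L_lighter + 0.05) / (L_darker + 0.05)
Ratio = (0.59556 + 0.05) / (0.14817 + 0.05) = 0.64556 / 0.19817 ≈ 3.2577
Ratio ≈ 3.26:1


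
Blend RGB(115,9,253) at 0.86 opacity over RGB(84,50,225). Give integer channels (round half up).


C = α×F + (1-α)×B, with 1-α = 0.14
R: 0.86×115 + 0.14×84 = 98.90 + 11.76 = 110.66 → 111
G: 0.86×9 + 0.14×50 = 7.74 + 7.00 = 14.74 → 15
B: 0.86×253 + 0.14×225 = 217.58 + 31.50 = 249.08 → 249
= RGB(111, 15, 249)


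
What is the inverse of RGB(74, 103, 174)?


Invert: (255-R, 255-G, 255-B)
R: 255-74 = 181
G: 255-103 = 152
B: 255-174 = 81
= RGB(181, 152, 81)


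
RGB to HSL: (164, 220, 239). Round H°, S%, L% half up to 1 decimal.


Normalize: R'=164/255≈0.6431, G'=220/255≈0.8627, B'=239/255≈0.9373
Max=239/255, Min=164/255, Δ=Max-Min=75/255
L = (Max+Min)/2 = (239+164)/510 = 403/510 = 0.79019… → L = 79.0%
L > 0.5 → S = Δ/(2-Max-Min) = 75/(510-239-164) = 75/107 = 0.70093… → S = 70.1%
(the 1/255 factors cancel in S and H, so raw channel differences can be used)
Max is B' → H = 60 × ((R-G)/Δ + 4) = 60 × ((164-220)/75 + 4)
  -56/75 + 4 = -0.7466… + 4 = 3.2533…
  H = 60 × 3.2533… = 195.2° → H = 195.2°
= HSL(195.2°, 70.1%, 79.0%)


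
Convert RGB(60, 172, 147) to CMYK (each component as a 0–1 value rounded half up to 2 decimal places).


R'=60/255≈0.2353, G'=172/255≈0.6745, B'=147/255≈0.5765
K = 1 - max(R',G',B') = 1 - 172/255 = 83/255 = 0.32549… → 0.33
(1-R'-K)/(1-K) simplifies to (max-R)/max with max = 172:
C = (172-60)/172 = 112/172 = 0.65116… → 0.65
M = (172-172)/172 = 0/172 = 0 → 0.00
Y = (172-147)/172 = 25/172 = 0.14534… → 0.15
= CMYK(0.65, 0.00, 0.15, 0.33)


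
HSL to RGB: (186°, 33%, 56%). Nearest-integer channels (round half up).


H=186°, S=0.33, L=0.56
C = (1-|2L-1|)×S = (1-|0.12|)×0.33 = 0.2904
H' = H/60 = 186/60 ≈ 3.1000; X = C×(1-|H' mod 2 - 1|) = 0.26136
m = L - C/2 = 0.56 - 0.1452 = 0.4148
Sector ⌊H'⌋ = 3 → (R',G',B') = (0.0, 0.26136, 0.2904)
RGB = ((R'+m)×255, (G'+m)×255, (B'+m)×255) = (105.774, 172.4208, 179.826)
Round half up → RGB(106, 172, 180)


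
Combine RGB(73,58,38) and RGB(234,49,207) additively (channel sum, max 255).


Additive: each channel = min(255, C₁+C₂)
R: 73+234 = 307 → 255
G: 58+49 = 107 → 107
B: 38+207 = 245 → 245
= RGB(255, 107, 245)


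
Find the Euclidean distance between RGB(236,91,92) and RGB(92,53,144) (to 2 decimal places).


d = √[(R₁-R₂)² + (G₁-G₂)² + (B₁-B₂)²]
d = √[(236-92)² + (91-53)² + (92-144)²]
d = √[20736 + 1444 + 2704]
d = √24884
d ≈ 157.75


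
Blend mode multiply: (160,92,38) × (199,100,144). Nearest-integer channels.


Multiply: C = A×B/255, rounded to nearest integer
R: 160×199/255 = 31840/255 ≈ 124.863 → 125
G: 92×100/255 = 9200/255 ≈ 36.078 → 36
B: 38×144/255 = 5472/255 ≈ 21.459 → 21
= RGB(125, 36, 21)


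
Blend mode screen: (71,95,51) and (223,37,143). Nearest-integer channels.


Screen: C = 255 - (255-A)×(255-B)/255, rounded to nearest integer
R: 255 - (255-71)×(255-223)/255 = 255 - 5888/255 ≈ 255 - 23.090 = 231.910 → 232
G: 255 - (255-95)×(255-37)/255 = 255 - 34880/255 ≈ 255 - 136.784 = 118.216 → 118
B: 255 - (255-51)×(255-143)/255 = 255 - 22848/255 ≈ 255 - 89.600 = 165.400 → 165
= RGB(232, 118, 165)


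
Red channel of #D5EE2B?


Color: #D5EE2B
R = D5 = 213
G = EE = 238
B = 2B = 43
Red = 213


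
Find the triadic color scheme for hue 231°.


Triadic: equally spaced at 120° intervals
H1 = 231°
H2 = (231 + 120) mod 360 = 351°
H3 = (231 + 240) mod 360 = 111°
Triadic = 231°, 351°, 111°


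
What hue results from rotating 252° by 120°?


New hue = (H + rotation) mod 360
New hue = (252 + 120) mod 360
= 372 mod 360
= 12°


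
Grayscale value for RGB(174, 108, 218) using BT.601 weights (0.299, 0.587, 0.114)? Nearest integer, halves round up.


Gray = 0.299×R + 0.587×G + 0.114×B
Gray = 0.299×174 + 0.587×108 + 0.114×218
Gray = 52.026 + 63.396 + 24.852
Gray = 140.274 → round half up → 140
Gray = 140


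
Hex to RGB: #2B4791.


2B → 43 (R)
47 → 71 (G)
91 → 145 (B)
= RGB(43, 71, 145)


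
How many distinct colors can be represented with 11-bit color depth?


Colors = 2^bits = 2^11
= 2,048 colors


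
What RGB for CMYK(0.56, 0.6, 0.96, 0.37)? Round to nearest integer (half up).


R = 255 × (1-C) × (1-K) = 255 × 0.44 × 0.63 = 70.686 → 71
G = 255 × (1-M) × (1-K) = 255 × 0.40 × 0.63 = 64.26 → 64
B = 255 × (1-Y) × (1-K) = 255 × 0.04 × 0.63 = 6.426 → 6
= RGB(71, 64, 6)


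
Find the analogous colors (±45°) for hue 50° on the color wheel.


Base hue: 50°
Left analog: (50 - 45) mod 360 = 5°
Right analog: (50 + 45) mod 360 = 95°
Analogous hues = 5° and 95°


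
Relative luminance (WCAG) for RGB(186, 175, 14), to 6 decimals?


Linearize each channel (sRGB transfer function): c = v/255; c_lin = c/12.92 if c ≤ 0.04045, else ((c+0.055)/1.055)^2.4
  R: 186/255 ≈ 0.729412 > 0.04045 → ((0.729412+0.055)/1.055)^2.4 ≈ 0.491021
  G: 175/255 ≈ 0.686275 > 0.04045 → ((0.686275+0.055)/1.055)^2.4 ≈ 0.428690
  B: 14/255 ≈ 0.054902 > 0.04045 → ((0.054902+0.055)/1.055)^2.4 ≈ 0.004391
R_lin = 0.491021, G_lin = 0.428690, B_lin = 0.004391
L = 0.2126×R + 0.7152×G + 0.0722×B
L = 0.2126×0.491021 + 0.7152×0.428690 + 0.0722×0.004391
L ≈ 0.411308


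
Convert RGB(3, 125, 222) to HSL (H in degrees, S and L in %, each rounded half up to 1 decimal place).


Normalize: R'=3/255≈0.0118, G'=125/255≈0.4902, B'=222/255≈0.8706
Max=222/255, Min=3/255, Δ=Max-Min=219/255
L = (Max+Min)/2 = (222+3)/510 = 225/510 = 0.44117… → L = 44.1%
L ≤ 0.5 → S = Δ/(Max+Min) = 219/(222+3) = 219/225 = 0.97333… → S = 97.3%
(the 1/255 factors cancel in S and H, so raw channel differences can be used)
Max is B' → H = 60 × ((R-G)/Δ + 4) = 60 × ((3-125)/219 + 4)
  -122/219 + 4 = -0.5570… + 4 = 3.4429…
  H = 60 × 3.4429… = 206.575…° → H = 206.6°
= HSL(206.6°, 97.3%, 44.1%)


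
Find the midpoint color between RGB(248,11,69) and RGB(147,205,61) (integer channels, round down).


Midpoint: each channel = ⌊(C₁+C₂)/2⌋
R: ⌊(248+147)/2⌋ = 197
G: ⌊(11+205)/2⌋ = 108
B: ⌊(69+61)/2⌋ = 65
= RGB(197, 108, 65)


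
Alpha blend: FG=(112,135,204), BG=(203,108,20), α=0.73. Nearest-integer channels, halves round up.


C = α×F + (1-α)×B, with 1-α = 0.27
R: 0.73×112 + 0.27×203 = 81.76 + 54.81 = 136.57 → 137
G: 0.73×135 + 0.27×108 = 98.55 + 29.16 = 127.71 → 128
B: 0.73×204 + 0.27×20 = 148.92 + 5.40 = 154.32 → 154
= RGB(137, 128, 154)


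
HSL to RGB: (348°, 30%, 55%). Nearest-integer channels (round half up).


H=348°, S=0.30, L=0.55
C = (1-|2L-1|)×S = (1-|0.10|)×0.30 = 0.27
H' = H/60 = 348/60 ≈ 5.8000; X = C×(1-|H' mod 2 - 1|) = 0.054
m = L - C/2 = 0.55 - 0.135 = 0.415
Sector ⌊H'⌋ = 5 → (R',G',B') = (0.27, 0.0, 0.054)
RGB = ((R'+m)×255, (G'+m)×255, (B'+m)×255) = (174.675, 105.825, 119.595)
Round half up → RGB(175, 106, 120)


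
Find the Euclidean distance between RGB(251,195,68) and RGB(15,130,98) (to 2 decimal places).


d = √[(R₁-R₂)² + (G₁-G₂)² + (B₁-B₂)²]
d = √[(251-15)² + (195-130)² + (68-98)²]
d = √[55696 + 4225 + 900]
d = √60821
d ≈ 246.62


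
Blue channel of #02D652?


Color: #02D652
R = 02 = 2
G = D6 = 214
B = 52 = 82
Blue = 82


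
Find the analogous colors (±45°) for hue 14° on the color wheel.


Base hue: 14°
Left analog: (14 - 45) mod 360 = 329°
Right analog: (14 + 45) mod 360 = 59°
Analogous hues = 329° and 59°


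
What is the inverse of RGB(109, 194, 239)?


Invert: (255-R, 255-G, 255-B)
R: 255-109 = 146
G: 255-194 = 61
B: 255-239 = 16
= RGB(146, 61, 16)


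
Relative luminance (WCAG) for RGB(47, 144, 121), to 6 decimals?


Linearize each channel (sRGB transfer function): c = v/255; c_lin = c/12.92 if c ≤ 0.04045, else ((c+0.055)/1.055)^2.4
  R: 47/255 ≈ 0.184314 > 0.04045 → ((0.184314+0.055)/1.055)^2.4 ≈ 0.028426
  G: 144/255 ≈ 0.564706 > 0.04045 → ((0.564706+0.055)/1.055)^2.4 ≈ 0.278894
  B: 121/255 ≈ 0.474510 > 0.04045 → ((0.474510+0.055)/1.055)^2.4 ≈ 0.191202
R_lin = 0.028426, G_lin = 0.278894, B_lin = 0.191202
L = 0.2126×R + 0.7152×G + 0.0722×B
L = 0.2126×0.028426 + 0.7152×0.278894 + 0.0722×0.191202
L ≈ 0.219313


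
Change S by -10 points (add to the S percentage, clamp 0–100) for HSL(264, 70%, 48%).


Original S = 70%
Adjustment = -10 percentage points
New S = 70 + (-10) = 60
Clamp to [0, 100] → 60
= HSL(264°, 60%, 48%)


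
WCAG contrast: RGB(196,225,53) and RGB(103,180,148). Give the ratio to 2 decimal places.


Linearize each sRGB channel c=v/255: c/12.92 if c ≤ 0.04045 else ((c+0.055)/1.055)^2.4
L = 0.2126×R_lin + 0.7152×G_lin + 0.0722×B_lin
Color 1 (196,225,53):
  R=196: 196/255≈0.7686 > 0.04045 → ((0.7686+0.055)/1.055)^2.4 ≈ 0.55201
  G=225: 225/255≈0.8824 > 0.04045 → ((0.8824+0.055)/1.055)^2.4 ≈ 0.75294
  B=53: 53/255≈0.2078 > 0.04045 → ((0.2078+0.055)/1.055)^2.4 ≈ 0.03560
  L1 = 0.2126×0.55201 + 0.7152×0.75294 + 0.0722×0.03560 ≈ 0.65843
Color 2 (103,180,148):
  R=103: 103/255≈0.4039 > 0.04045 → ((0.4039+0.055)/1.055)^2.4 ≈ 0.13563
  G=180: 180/255≈0.7059 > 0.04045 → ((0.7059+0.055)/1.055)^2.4 ≈ 0.45641
  B=148: 148/255≈0.5804 > 0.04045 → ((0.5804+0.055)/1.055)^2.4 ≈ 0.29614
  L2 = 0.2126×0.13563 + 0.7152×0.45641 + 0.0722×0.29614 ≈ 0.37664
Lighter = 0.65843, Darker = 0.37664
Ratio = (L_lighter + 0.05) / (L_darker + 0.05)
Ratio = (0.65843 + 0.05) / (0.37664 + 0.05) = 0.70843 / 0.42664 ≈ 1.6605
Ratio ≈ 1.66:1


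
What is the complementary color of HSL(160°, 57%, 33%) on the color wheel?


Complement = opposite side of color wheel = hue + 180°
H' = (160 + 180) mod 360 = 340°
S and L unchanged.
= HSL(340°, 57%, 33%)


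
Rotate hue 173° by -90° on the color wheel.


New hue = (H + rotation) mod 360
New hue = (173 -90) mod 360
= 83 mod 360
= 83°


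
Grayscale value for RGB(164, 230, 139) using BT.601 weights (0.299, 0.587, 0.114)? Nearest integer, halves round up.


Gray = 0.299×R + 0.587×G + 0.114×B
Gray = 0.299×164 + 0.587×230 + 0.114×139
Gray = 49.036 + 135.010 + 15.846
Gray = 199.892 → round half up → 200
Gray = 200


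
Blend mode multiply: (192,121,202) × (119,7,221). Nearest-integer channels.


Multiply: C = A×B/255, rounded to nearest integer
R: 192×119/255 = 22848/255 ≈ 89.600 → 90
G: 121×7/255 = 847/255 ≈ 3.322 → 3
B: 202×221/255 = 44642/255 ≈ 175.067 → 175
= RGB(90, 3, 175)


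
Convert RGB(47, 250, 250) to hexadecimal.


R = 47 → 2F (hex)
G = 250 → FA (hex)
B = 250 → FA (hex)
Hex = #2FFAFA


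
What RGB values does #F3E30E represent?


F3 → 243 (R)
E3 → 227 (G)
0E → 14 (B)
= RGB(243, 227, 14)


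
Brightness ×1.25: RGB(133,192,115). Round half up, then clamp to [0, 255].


Multiply each channel by 1.25, round half up, clamp to [0, 255]
R: 133×1.25 = 166.25 → round → 166
G: 192×1.25 = 240
B: 115×1.25 = 143.75 → round → 144
= RGB(166, 240, 144)


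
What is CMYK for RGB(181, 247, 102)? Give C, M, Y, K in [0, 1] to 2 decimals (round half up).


R'=181/255≈0.7098, G'=247/255≈0.9686, B'=102/255≈0.4000
K = 1 - max(R',G',B') = 1 - 247/255 = 8/255 = 0.03137… → 0.03
(1-R'-K)/(1-K) simplifies to (max-R)/max with max = 247:
C = (247-181)/247 = 66/247 = 0.26720… → 0.27
M = (247-247)/247 = 0/247 = 0 → 0.00
Y = (247-102)/247 = 145/247 = 0.58704… → 0.59
= CMYK(0.27, 0.00, 0.59, 0.03)


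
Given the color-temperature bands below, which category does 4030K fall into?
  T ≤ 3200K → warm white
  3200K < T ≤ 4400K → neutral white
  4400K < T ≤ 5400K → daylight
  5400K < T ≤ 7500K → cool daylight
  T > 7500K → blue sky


Temperature: 4030K
3200K < 4030K ≤ 4400K → neutral white
Classification: neutral white


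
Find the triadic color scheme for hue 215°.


Triadic: equally spaced at 120° intervals
H1 = 215°
H2 = (215 + 120) mod 360 = 335°
H3 = (215 + 240) mod 360 = 95°
Triadic = 215°, 335°, 95°


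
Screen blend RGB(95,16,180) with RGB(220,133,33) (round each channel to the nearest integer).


Screen: C = 255 - (255-A)×(255-B)/255, rounded to nearest integer
R: 255 - (255-95)×(255-220)/255 = 255 - 5600/255 ≈ 255 - 21.961 = 233.039 → 233
G: 255 - (255-16)×(255-133)/255 = 255 - 29158/255 ≈ 255 - 114.345 = 140.655 → 141
B: 255 - (255-180)×(255-33)/255 = 255 - 16650/255 ≈ 255 - 65.294 = 189.706 → 190
= RGB(233, 141, 190)


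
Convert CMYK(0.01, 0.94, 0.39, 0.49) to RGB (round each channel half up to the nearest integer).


R = 255 × (1-C) × (1-K) = 255 × 0.99 × 0.51 = 128.7495 → 129
G = 255 × (1-M) × (1-K) = 255 × 0.06 × 0.51 = 7.803 → 8
B = 255 × (1-Y) × (1-K) = 255 × 0.61 × 0.51 = 79.3305 → 79
= RGB(129, 8, 79)


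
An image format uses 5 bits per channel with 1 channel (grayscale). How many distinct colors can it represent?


Total bits = 5 bits/channel × 1 channels = 5 bits
Distinct colors = 2^5
= 32 colors


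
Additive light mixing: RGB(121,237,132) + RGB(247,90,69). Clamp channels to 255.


Additive: each channel = min(255, C₁+C₂)
R: 121+247 = 368 → 255
G: 237+90 = 327 → 255
B: 132+69 = 201 → 201
= RGB(255, 255, 201)


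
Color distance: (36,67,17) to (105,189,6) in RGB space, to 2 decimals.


d = √[(R₁-R₂)² + (G₁-G₂)² + (B₁-B₂)²]
d = √[(36-105)² + (67-189)² + (17-6)²]
d = √[4761 + 14884 + 121]
d = √19766
d ≈ 140.59


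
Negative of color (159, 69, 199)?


Invert: (255-R, 255-G, 255-B)
R: 255-159 = 96
G: 255-69 = 186
B: 255-199 = 56
= RGB(96, 186, 56)


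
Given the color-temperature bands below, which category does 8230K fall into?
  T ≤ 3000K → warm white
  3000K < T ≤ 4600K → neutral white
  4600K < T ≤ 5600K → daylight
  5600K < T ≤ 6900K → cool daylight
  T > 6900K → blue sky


Temperature: 8230K
8230K > 6900K → blue sky
Classification: blue sky


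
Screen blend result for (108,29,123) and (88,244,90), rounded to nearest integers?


Screen: C = 255 - (255-A)×(255-B)/255, rounded to nearest integer
R: 255 - (255-108)×(255-88)/255 = 255 - 24549/255 ≈ 255 - 96.271 = 158.729 → 159
G: 255 - (255-29)×(255-244)/255 = 255 - 2486/255 ≈ 255 - 9.749 = 245.251 → 245
B: 255 - (255-123)×(255-90)/255 = 255 - 21780/255 ≈ 255 - 85.412 = 169.588 → 170
= RGB(159, 245, 170)


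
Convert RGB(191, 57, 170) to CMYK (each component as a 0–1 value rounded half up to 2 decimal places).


R'=191/255≈0.7490, G'=57/255≈0.2235, B'=170/255≈0.6667
K = 1 - max(R',G',B') = 1 - 191/255 = 64/255 = 0.25098… → 0.25
(1-R'-K)/(1-K) simplifies to (max-R)/max with max = 191:
C = (191-191)/191 = 0/191 = 0 → 0.00
M = (191-57)/191 = 134/191 = 0.70157… → 0.70
Y = (191-170)/191 = 21/191 = 0.10994… → 0.11
= CMYK(0.00, 0.70, 0.11, 0.25)


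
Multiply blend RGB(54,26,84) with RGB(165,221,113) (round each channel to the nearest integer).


Multiply: C = A×B/255, rounded to nearest integer
R: 54×165/255 = 8910/255 ≈ 34.941 → 35
G: 26×221/255 = 5746/255 ≈ 22.533 → 23
B: 84×113/255 = 9492/255 ≈ 37.224 → 37
= RGB(35, 23, 37)


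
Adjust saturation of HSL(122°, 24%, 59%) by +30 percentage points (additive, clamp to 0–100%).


Original S = 24%
Adjustment = +30 percentage points
New S = 24 + (30) = 54
Clamp to [0, 100] → 54
= HSL(122°, 54%, 59%)


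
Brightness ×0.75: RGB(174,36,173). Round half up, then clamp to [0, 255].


Multiply each channel by 0.75, round half up, clamp to [0, 255]
R: 174×0.75 = 130.5 → round → 131
G: 36×0.75 = 27
B: 173×0.75 = 129.75 → round → 130
= RGB(131, 27, 130)


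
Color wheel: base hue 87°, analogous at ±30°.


Base hue: 87°
Left analog: (87 - 30) mod 360 = 57°
Right analog: (87 + 30) mod 360 = 117°
Analogous hues = 57° and 117°


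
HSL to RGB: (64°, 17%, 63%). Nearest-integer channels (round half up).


H=64°, S=0.17, L=0.63
C = (1-|2L-1|)×S = (1-|0.26|)×0.17 = 0.1258
H' = H/60 = 64/60 ≈ 1.0667; X = C×(1-|H' mod 2 - 1|) ≈ 0.1174
m = L - C/2 = 0.63 - 0.0629 = 0.5671
Sector ⌊H'⌋ = 1 → (R',G',B') = (≈0.1174, 0.1258, 0.0)
RGB = ((R'+m)×255, (G'+m)×255, (B'+m)×255) = (174.5509, 176.6895, 144.6105)
Round half up → RGB(175, 177, 145)


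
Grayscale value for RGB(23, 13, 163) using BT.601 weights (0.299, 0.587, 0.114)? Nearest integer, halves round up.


Gray = 0.299×R + 0.587×G + 0.114×B
Gray = 0.299×23 + 0.587×13 + 0.114×163
Gray = 6.877 + 7.631 + 18.582
Gray = 33.090 → round half up → 33
Gray = 33


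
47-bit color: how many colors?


Colors = 2^bits = 2^47
= 140,737,488,355,328 colors


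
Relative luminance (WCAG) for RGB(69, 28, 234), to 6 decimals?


Linearize each channel (sRGB transfer function): c = v/255; c_lin = c/12.92 if c ≤ 0.04045, else ((c+0.055)/1.055)^2.4
  R: 69/255 ≈ 0.270588 > 0.04045 → ((0.270588+0.055)/1.055)^2.4 ≈ 0.059511
  G: 28/255 ≈ 0.109804 > 0.04045 → ((0.109804+0.055)/1.055)^2.4 ≈ 0.011612
  B: 234/255 ≈ 0.917647 > 0.04045 → ((0.917647+0.055)/1.055)^2.4 ≈ 0.822786
R_lin = 0.059511, G_lin = 0.011612, B_lin = 0.822786
L = 0.2126×R + 0.7152×G + 0.0722×B
L = 0.2126×0.059511 + 0.7152×0.011612 + 0.0722×0.822786
L ≈ 0.080362


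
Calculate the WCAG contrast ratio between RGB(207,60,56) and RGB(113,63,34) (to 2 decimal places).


Linearize each sRGB channel c=v/255: c/12.92 if c ≤ 0.04045 else ((c+0.055)/1.055)^2.4
L = 0.2126×R_lin + 0.7152×G_lin + 0.0722×B_lin
Color 1 (207,60,56):
  R=207: 207/255≈0.8118 > 0.04045 → ((0.8118+0.055)/1.055)^2.4 ≈ 0.62396
  G=60: 60/255≈0.2353 > 0.04045 → ((0.2353+0.055)/1.055)^2.4 ≈ 0.04519
  B=56: 56/255≈0.2196 > 0.04045 → ((0.2196+0.055)/1.055)^2.4 ≈ 0.03955
  L1 = 0.2126×0.62396 + 0.7152×0.04519 + 0.0722×0.03955 ≈ 0.16783
Color 2 (113,63,34):
  R=113: 113/255≈0.4431 > 0.04045 → ((0.4431+0.055)/1.055)^2.4 ≈ 0.16513
  G=63: 63/255≈0.2471 > 0.04045 → ((0.2471+0.055)/1.055)^2.4 ≈ 0.04971
  B=34: 34/255≈0.1333 > 0.04045 → ((0.1333+0.055)/1.055)^2.4 ≈ 0.01600
  L2 = 0.2126×0.16513 + 0.7152×0.04971 + 0.0722×0.01600 ≈ 0.07181
Lighter = 0.16783, Darker = 0.07181
Ratio = (L_lighter + 0.05) / (L_darker + 0.05)
Ratio = (0.16783 + 0.05) / (0.07181 + 0.05) = 0.21783 / 0.12181 ≈ 1.7882
Ratio ≈ 1.79:1


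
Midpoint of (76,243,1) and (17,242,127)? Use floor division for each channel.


Midpoint: each channel = ⌊(C₁+C₂)/2⌋
R: ⌊(76+17)/2⌋ = 46
G: ⌊(243+242)/2⌋ = 242
B: ⌊(1+127)/2⌋ = 64
= RGB(46, 242, 64)


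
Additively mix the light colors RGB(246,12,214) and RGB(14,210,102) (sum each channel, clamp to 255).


Additive: each channel = min(255, C₁+C₂)
R: 246+14 = 260 → 255
G: 12+210 = 222 → 222
B: 214+102 = 316 → 255
= RGB(255, 222, 255)


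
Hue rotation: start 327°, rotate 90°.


New hue = (H + rotation) mod 360
New hue = (327 + 90) mod 360
= 417 mod 360
= 57°


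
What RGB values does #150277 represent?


15 → 21 (R)
02 → 2 (G)
77 → 119 (B)
= RGB(21, 2, 119)


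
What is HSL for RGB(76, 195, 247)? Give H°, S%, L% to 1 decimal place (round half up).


Normalize: R'=76/255≈0.2980, G'=195/255≈0.7647, B'=247/255≈0.9686
Max=247/255, Min=76/255, Δ=Max-Min=171/255
L = (Max+Min)/2 = (247+76)/510 = 323/510 = 0.63333… → L = 63.3%
L > 0.5 → S = Δ/(2-Max-Min) = 171/(510-247-76) = 171/187 = 0.91443… → S = 91.4%
(the 1/255 factors cancel in S and H, so raw channel differences can be used)
Max is B' → H = 60 × ((R-G)/Δ + 4) = 60 × ((76-195)/171 + 4)
  -119/171 + 4 = -0.6959… + 4 = 3.3040…
  H = 60 × 3.3040… = 198.245…° → H = 198.2°
= HSL(198.2°, 91.4%, 63.3%)


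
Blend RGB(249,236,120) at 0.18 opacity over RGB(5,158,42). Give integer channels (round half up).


C = α×F + (1-α)×B, with 1-α = 0.82
R: 0.18×249 + 0.82×5 = 44.82 + 4.10 = 48.92 → 49
G: 0.18×236 + 0.82×158 = 42.48 + 129.56 = 172.04 → 172
B: 0.18×120 + 0.82×42 = 21.60 + 34.44 = 56.04 → 56
= RGB(49, 172, 56)


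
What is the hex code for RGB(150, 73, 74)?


R = 150 → 96 (hex)
G = 73 → 49 (hex)
B = 74 → 4A (hex)
Hex = #96494A


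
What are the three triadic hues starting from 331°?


Triadic: equally spaced at 120° intervals
H1 = 331°
H2 = (331 + 120) mod 360 = 91°
H3 = (331 + 240) mod 360 = 211°
Triadic = 331°, 91°, 211°


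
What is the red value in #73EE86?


Color: #73EE86
R = 73 = 115
G = EE = 238
B = 86 = 134
Red = 115


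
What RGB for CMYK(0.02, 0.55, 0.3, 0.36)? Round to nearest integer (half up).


R = 255 × (1-C) × (1-K) = 255 × 0.98 × 0.64 = 159.936 → 160
G = 255 × (1-M) × (1-K) = 255 × 0.45 × 0.64 = 73.44 → 73
B = 255 × (1-Y) × (1-K) = 255 × 0.70 × 0.64 = 114.24 → 114
= RGB(160, 73, 114)


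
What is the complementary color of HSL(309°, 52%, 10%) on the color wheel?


Complement = opposite side of color wheel = hue + 180°
H' = (309 + 180) mod 360 = 129°
S and L unchanged.
= HSL(129°, 52%, 10%)


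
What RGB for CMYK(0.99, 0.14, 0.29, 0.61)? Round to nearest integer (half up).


R = 255 × (1-C) × (1-K) = 255 × 0.01 × 0.39 = 0.9945 → 1
G = 255 × (1-M) × (1-K) = 255 × 0.86 × 0.39 = 85.527 → 86
B = 255 × (1-Y) × (1-K) = 255 × 0.71 × 0.39 = 70.6095 → 71
= RGB(1, 86, 71)


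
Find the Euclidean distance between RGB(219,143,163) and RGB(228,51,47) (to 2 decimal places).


d = √[(R₁-R₂)² + (G₁-G₂)² + (B₁-B₂)²]
d = √[(219-228)² + (143-51)² + (163-47)²]
d = √[81 + 8464 + 13456]
d = √22001
d ≈ 148.33


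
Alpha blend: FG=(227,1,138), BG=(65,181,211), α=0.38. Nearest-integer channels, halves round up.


C = α×F + (1-α)×B, with 1-α = 0.62
R: 0.38×227 + 0.62×65 = 86.26 + 40.30 = 126.56 → 127
G: 0.38×1 + 0.62×181 = 0.38 + 112.22 = 112.60 → 113
B: 0.38×138 + 0.62×211 = 52.44 + 130.82 = 183.26 → 183
= RGB(127, 113, 183)


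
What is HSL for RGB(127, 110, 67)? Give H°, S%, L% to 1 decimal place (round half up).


Normalize: R'=127/255≈0.4980, G'=110/255≈0.4314, B'=67/255≈0.2627
Max=127/255, Min=67/255, Δ=Max-Min=60/255
L = (Max+Min)/2 = (127+67)/510 = 194/510 = 0.38039… → L = 38.0%
L ≤ 0.5 → S = Δ/(Max+Min) = 60/(127+67) = 60/194 = 0.30927… → S = 30.9%
(the 1/255 factors cancel in S and H, so raw channel differences can be used)
Max is R' → H = 60 × (((G-B)/Δ) mod 6) = 60 × (((110-67)/60) mod 6)
  43/60 = 0.7166…
  H = 60 × 0.7166… = 43° → H = 43.0°
= HSL(43.0°, 30.9%, 38.0%)


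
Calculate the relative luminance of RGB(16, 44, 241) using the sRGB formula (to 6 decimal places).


Linearize each channel (sRGB transfer function): c = v/255; c_lin = c/12.92 if c ≤ 0.04045, else ((c+0.055)/1.055)^2.4
  R: 16/255 ≈ 0.062745 > 0.04045 → ((0.062745+0.055)/1.055)^2.4 ≈ 0.005182
  G: 44/255 ≈ 0.172549 > 0.04045 → ((0.172549+0.055)/1.055)^2.4 ≈ 0.025187
  B: 241/255 ≈ 0.945098 > 0.04045 → ((0.945098+0.055)/1.055)^2.4 ≈ 0.879622
R_lin = 0.005182, G_lin = 0.025187, B_lin = 0.879622
L = 0.2126×R + 0.7152×G + 0.0722×B
L = 0.2126×0.005182 + 0.7152×0.025187 + 0.0722×0.879622
L ≈ 0.082624


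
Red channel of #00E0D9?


Color: #00E0D9
R = 00 = 0
G = E0 = 224
B = D9 = 217
Red = 0


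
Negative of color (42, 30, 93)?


Invert: (255-R, 255-G, 255-B)
R: 255-42 = 213
G: 255-30 = 225
B: 255-93 = 162
= RGB(213, 225, 162)


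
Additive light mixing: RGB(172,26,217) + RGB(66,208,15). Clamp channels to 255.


Additive: each channel = min(255, C₁+C₂)
R: 172+66 = 238 → 238
G: 26+208 = 234 → 234
B: 217+15 = 232 → 232
= RGB(238, 234, 232)


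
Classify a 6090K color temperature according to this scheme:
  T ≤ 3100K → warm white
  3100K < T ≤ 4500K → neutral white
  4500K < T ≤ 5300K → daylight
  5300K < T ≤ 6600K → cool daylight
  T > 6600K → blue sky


Temperature: 6090K
5300K < 6090K ≤ 6600K → cool daylight
Classification: cool daylight


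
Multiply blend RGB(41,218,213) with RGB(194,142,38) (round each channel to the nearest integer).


Multiply: C = A×B/255, rounded to nearest integer
R: 41×194/255 = 7954/255 ≈ 31.192 → 31
G: 218×142/255 = 30956/255 ≈ 121.396 → 121
B: 213×38/255 = 8094/255 ≈ 31.741 → 32
= RGB(31, 121, 32)


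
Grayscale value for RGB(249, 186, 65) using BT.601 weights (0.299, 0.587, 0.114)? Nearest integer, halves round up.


Gray = 0.299×R + 0.587×G + 0.114×B
Gray = 0.299×249 + 0.587×186 + 0.114×65
Gray = 74.451 + 109.182 + 7.410
Gray = 191.043 → round half up → 191
Gray = 191


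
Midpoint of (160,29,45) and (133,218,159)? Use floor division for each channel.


Midpoint: each channel = ⌊(C₁+C₂)/2⌋
R: ⌊(160+133)/2⌋ = 146
G: ⌊(29+218)/2⌋ = 123
B: ⌊(45+159)/2⌋ = 102
= RGB(146, 123, 102)


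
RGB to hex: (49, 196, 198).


R = 49 → 31 (hex)
G = 196 → C4 (hex)
B = 198 → C6 (hex)
Hex = #31C4C6


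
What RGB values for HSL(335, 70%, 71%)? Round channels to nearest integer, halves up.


H=335°, S=0.70, L=0.71
C = (1-|2L-1|)×S = (1-|0.42|)×0.70 = 0.406
H' = H/60 = 335/60 ≈ 5.5833; X = C×(1-|H' mod 2 - 1|) ≈ 0.1692
m = L - C/2 = 0.71 - 0.203 = 0.507
Sector ⌊H'⌋ = 5 → (R',G',B') = (0.406, 0.0, ≈0.1692)
RGB = ((R'+m)×255, (G'+m)×255, (B'+m)×255) = (232.815, 129.285, 172.4225)
Round half up → RGB(233, 129, 172)


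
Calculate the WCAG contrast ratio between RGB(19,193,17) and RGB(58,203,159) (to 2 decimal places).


Linearize each sRGB channel c=v/255: c/12.92 if c ≤ 0.04045 else ((c+0.055)/1.055)^2.4
L = 0.2126×R_lin + 0.7152×G_lin + 0.0722×B_lin
Color 1 (19,193,17):
  R=19: 19/255≈0.0745 > 0.04045 → ((0.0745+0.055)/1.055)^2.4 ≈ 0.00651
  G=193: 193/255≈0.7569 > 0.04045 → ((0.7569+0.055)/1.055)^2.4 ≈ 0.53328
  B=17: 17/255≈0.0667 > 0.04045 → ((0.0667+0.055)/1.055)^2.4 ≈ 0.00561
  L1 = 0.2126×0.00651 + 0.7152×0.53328 + 0.0722×0.00561 ≈ 0.38319
Color 2 (58,203,159):
  R=58: 58/255≈0.2275 > 0.04045 → ((0.2275+0.055)/1.055)^2.4 ≈ 0.04231
  G=203: 203/255≈0.7961 > 0.04045 → ((0.7961+0.055)/1.055)^2.4 ≈ 0.59720
  B=159: 159/255≈0.6235 > 0.04045 → ((0.6235+0.055)/1.055)^2.4 ≈ 0.34670
  L2 = 0.2126×0.04231 + 0.7152×0.59720 + 0.0722×0.34670 ≈ 0.46115
Lighter = 0.46115, Darker = 0.38319
Ratio = (L_lighter + 0.05) / (L_darker + 0.05)
Ratio = (0.46115 + 0.05) / (0.38319 + 0.05) = 0.51115 / 0.43319 ≈ 1.1800
Ratio ≈ 1.18:1


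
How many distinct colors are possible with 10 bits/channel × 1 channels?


Total bits = 10 bits/channel × 1 channels = 10 bits
Distinct colors = 2^10
= 1,024 colors


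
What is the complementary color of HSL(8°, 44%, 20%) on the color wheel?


Complement = opposite side of color wheel = hue + 180°
H' = (8 + 180) mod 360 = 188°
S and L unchanged.
= HSL(188°, 44%, 20%)


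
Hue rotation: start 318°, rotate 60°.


New hue = (H + rotation) mod 360
New hue = (318 + 60) mod 360
= 378 mod 360
= 18°


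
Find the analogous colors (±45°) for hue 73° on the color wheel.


Base hue: 73°
Left analog: (73 - 45) mod 360 = 28°
Right analog: (73 + 45) mod 360 = 118°
Analogous hues = 28° and 118°


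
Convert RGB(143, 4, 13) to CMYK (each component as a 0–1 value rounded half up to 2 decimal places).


R'=143/255≈0.5608, G'=4/255≈0.0157, B'=13/255≈0.0510
K = 1 - max(R',G',B') = 1 - 143/255 = 112/255 = 0.43921… → 0.44
(1-R'-K)/(1-K) simplifies to (max-R)/max with max = 143:
C = (143-143)/143 = 0/143 = 0 → 0.00
M = (143-4)/143 = 139/143 = 0.97202… → 0.97
Y = (143-13)/143 = 130/143 = 0.90909… → 0.91
= CMYK(0.00, 0.97, 0.91, 0.44)


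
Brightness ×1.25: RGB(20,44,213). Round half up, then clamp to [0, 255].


Multiply each channel by 1.25, round half up, clamp to [0, 255]
R: 20×1.25 = 25
G: 44×1.25 = 55
B: 213×1.25 = 266.25 → round → 266 → clamp → 255
= RGB(25, 55, 255)


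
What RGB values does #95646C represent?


95 → 149 (R)
64 → 100 (G)
6C → 108 (B)
= RGB(149, 100, 108)


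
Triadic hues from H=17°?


Triadic: equally spaced at 120° intervals
H1 = 17°
H2 = (17 + 120) mod 360 = 137°
H3 = (17 + 240) mod 360 = 257°
Triadic = 17°, 137°, 257°


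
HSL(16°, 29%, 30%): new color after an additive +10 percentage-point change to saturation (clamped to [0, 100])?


Original S = 29%
Adjustment = +10 percentage points
New S = 29 + (10) = 39
Clamp to [0, 100] → 39
= HSL(16°, 39%, 30%)


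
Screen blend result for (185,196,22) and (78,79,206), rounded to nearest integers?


Screen: C = 255 - (255-A)×(255-B)/255, rounded to nearest integer
R: 255 - (255-185)×(255-78)/255 = 255 - 12390/255 ≈ 255 - 48.588 = 206.412 → 206
G: 255 - (255-196)×(255-79)/255 = 255 - 10384/255 ≈ 255 - 40.722 = 214.278 → 214
B: 255 - (255-22)×(255-206)/255 = 255 - 11417/255 ≈ 255 - 44.773 = 210.227 → 210
= RGB(206, 214, 210)


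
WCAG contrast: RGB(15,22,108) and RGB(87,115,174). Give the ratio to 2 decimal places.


Linearize each sRGB channel c=v/255: c/12.92 if c ≤ 0.04045 else ((c+0.055)/1.055)^2.4
L = 0.2126×R_lin + 0.7152×G_lin + 0.0722×B_lin
Color 1 (15,22,108):
  R=15: 15/255≈0.0588 > 0.04045 → ((0.0588+0.055)/1.055)^2.4 ≈ 0.00478
  G=22: 22/255≈0.0863 > 0.04045 → ((0.0863+0.055)/1.055)^2.4 ≈ 0.00802
  B=108: 108/255≈0.4235 > 0.04045 → ((0.4235+0.055)/1.055)^2.4 ≈ 0.14996
  L1 = 0.2126×0.00478 + 0.7152×0.00802 + 0.0722×0.14996 ≈ 0.01758
Color 2 (87,115,174):
  R=87: 87/255≈0.3412 > 0.04045 → ((0.3412+0.055)/1.055)^2.4 ≈ 0.09531
  G=115: 115/255≈0.4510 > 0.04045 → ((0.4510+0.055)/1.055)^2.4 ≈ 0.17144
  B=174: 174/255≈0.6824 > 0.04045 → ((0.6824+0.055)/1.055)^2.4 ≈ 0.42327
  L2 = 0.2126×0.09531 + 0.7152×0.17144 + 0.0722×0.42327 ≈ 0.17344
Lighter = 0.17344, Darker = 0.01758
Ratio = (L_lighter + 0.05) / (L_darker + 0.05)
Ratio = (0.17344 + 0.05) / (0.01758 + 0.05) = 0.22344 / 0.06758 ≈ 3.3062
Ratio ≈ 3.31:1


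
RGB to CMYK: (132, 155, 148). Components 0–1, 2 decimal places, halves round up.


R'=132/255≈0.5176, G'=155/255≈0.6078, B'=148/255≈0.5804
K = 1 - max(R',G',B') = 1 - 155/255 = 100/255 = 0.39215… → 0.39
(1-R'-K)/(1-K) simplifies to (max-R)/max with max = 155:
C = (155-132)/155 = 23/155 = 0.14838… → 0.15
M = (155-155)/155 = 0/155 = 0 → 0.00
Y = (155-148)/155 = 7/155 = 0.04516… → 0.05
= CMYK(0.15, 0.00, 0.05, 0.39)


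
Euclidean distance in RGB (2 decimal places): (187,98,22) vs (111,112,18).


d = √[(R₁-R₂)² + (G₁-G₂)² + (B₁-B₂)²]
d = √[(187-111)² + (98-112)² + (22-18)²]
d = √[5776 + 196 + 16]
d = √5988
d ≈ 77.38


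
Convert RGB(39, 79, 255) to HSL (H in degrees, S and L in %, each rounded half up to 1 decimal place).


Normalize: R'=39/255≈0.1529, G'=79/255≈0.3098, B'=255/255≈1.0000
Max=255/255, Min=39/255, Δ=Max-Min=216/255
L = (Max+Min)/2 = (255+39)/510 = 294/510 = 0.57647… → L = 57.6%
L > 0.5 → S = Δ/(2-Max-Min) = 216/(510-255-39) = 216/216 = 1 → S = 100.0%
(the 1/255 factors cancel in S and H, so raw channel differences can be used)
Max is B' → H = 60 × ((R-G)/Δ + 4) = 60 × ((39-79)/216 + 4)
  -40/216 + 4 = -0.1851… + 4 = 3.8148…
  H = 60 × 3.8148… = 228.888…° → H = 228.9°
= HSL(228.9°, 100.0%, 57.6%)


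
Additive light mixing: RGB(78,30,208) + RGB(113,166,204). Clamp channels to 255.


Additive: each channel = min(255, C₁+C₂)
R: 78+113 = 191 → 191
G: 30+166 = 196 → 196
B: 208+204 = 412 → 255
= RGB(191, 196, 255)


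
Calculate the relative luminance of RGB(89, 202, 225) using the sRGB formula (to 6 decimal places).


Linearize each channel (sRGB transfer function): c = v/255; c_lin = c/12.92 if c ≤ 0.04045, else ((c+0.055)/1.055)^2.4
  R: 89/255 ≈ 0.349020 > 0.04045 → ((0.349020+0.055)/1.055)^2.4 ≈ 0.099899
  G: 202/255 ≈ 0.792157 > 0.04045 → ((0.792157+0.055)/1.055)^2.4 ≈ 0.590619
  B: 225/255 ≈ 0.882353 > 0.04045 → ((0.882353+0.055)/1.055)^2.4 ≈ 0.752942
R_lin = 0.099899, G_lin = 0.590619, B_lin = 0.752942
L = 0.2126×R + 0.7152×G + 0.0722×B
L = 0.2126×0.099899 + 0.7152×0.590619 + 0.0722×0.752942
L ≈ 0.498011
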